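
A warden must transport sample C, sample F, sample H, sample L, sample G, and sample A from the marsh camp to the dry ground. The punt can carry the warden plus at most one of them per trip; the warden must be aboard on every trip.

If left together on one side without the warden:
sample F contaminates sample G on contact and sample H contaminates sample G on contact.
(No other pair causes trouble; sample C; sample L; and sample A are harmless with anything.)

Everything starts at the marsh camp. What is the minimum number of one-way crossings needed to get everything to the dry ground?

Counting alone: the warden can take at most 1 across per trip to the dry ground, so moving all 6 needs at least 6 loaded trips out, with a return between consecutive ones — at least 11 crossings.
The safety rule pushes this higher. Following every safe sequence of crossings, the most of the 6 that can be at the dry ground as the punt arrives there on crossing 11 is 5 — never all 6.
So no plan with fewer than 13 crossings exists, and this one achieves 13:
1. Warden goes to the dry ground with sample G.  [the marsh camp: sample A, sample C, sample F, sample H, sample L | the dry ground: sample G]
2. Warden goes back to the marsh camp alone.  [the marsh camp: sample A, sample C, sample F, sample H, sample L | the dry ground: sample G]
3. Warden goes to the dry ground with sample C.  [the marsh camp: sample A, sample F, sample H, sample L | the dry ground: sample C, sample G]
4. Warden goes back to the marsh camp alone.  [the marsh camp: sample A, sample F, sample H, sample L | the dry ground: sample C, sample G]
5. Warden goes to the dry ground with sample F.  [the marsh camp: sample A, sample H, sample L | the dry ground: sample C, sample F, sample G]
6. Warden goes back to the marsh camp with sample G.  [the marsh camp: sample A, sample G, sample H, sample L | the dry ground: sample C, sample F]
7. Warden goes to the dry ground with sample H.  [the marsh camp: sample A, sample G, sample L | the dry ground: sample C, sample F, sample H]
8. Warden goes back to the marsh camp alone.  [the marsh camp: sample A, sample G, sample L | the dry ground: sample C, sample F, sample H]
9. Warden goes to the dry ground with sample L.  [the marsh camp: sample A, sample G | the dry ground: sample C, sample F, sample H, sample L]
10. Warden goes back to the marsh camp alone.  [the marsh camp: sample A, sample G | the dry ground: sample C, sample F, sample H, sample L]
11. Warden goes to the dry ground with sample A.  [the marsh camp: sample G | the dry ground: sample A, sample C, sample F, sample H, sample L]
12. Warden goes back to the marsh camp alone.  [the marsh camp: sample G | the dry ground: sample A, sample C, sample F, sample H, sample L]
13. Warden goes to the dry ground with sample G.  [the marsh camp: — | the dry ground: sample A, sample C, sample F, sample G, sample H, sample L]

13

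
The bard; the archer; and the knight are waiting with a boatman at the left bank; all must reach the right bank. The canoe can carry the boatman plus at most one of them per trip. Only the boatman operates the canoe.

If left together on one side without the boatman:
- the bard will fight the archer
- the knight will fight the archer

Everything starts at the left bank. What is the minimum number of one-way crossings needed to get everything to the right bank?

Counting alone: the boatman can take at most 1 across per trip to the right bank, so moving all 3 needs at least 3 loaded trips out, with a return between consecutive ones — at least 5 crossings.
The safety rule pushes this higher. Following every safe sequence of crossings, the most of the 3 that can be at the right bank as the canoe arrives there on crossing 5 is 2 — never all 3.
So no plan with fewer than 7 crossings exists, and this one achieves 7:
1. Boatman goes to the right bank with the archer.  [the left bank: the bard, the knight | the right bank: the archer]
2. Boatman goes back to the left bank alone.  [the left bank: the bard, the knight | the right bank: the archer]
3. Boatman goes to the right bank with the bard.  [the left bank: the knight | the right bank: the archer, the bard]
4. Boatman goes back to the left bank with the archer.  [the left bank: the archer, the knight | the right bank: the bard]
5. Boatman goes to the right bank with the knight.  [the left bank: the archer | the right bank: the bard, the knight]
6. Boatman goes back to the left bank alone.  [the left bank: the archer | the right bank: the bard, the knight]
7. Boatman goes to the right bank with the archer.  [the left bank: — | the right bank: the archer, the bard, the knight]

7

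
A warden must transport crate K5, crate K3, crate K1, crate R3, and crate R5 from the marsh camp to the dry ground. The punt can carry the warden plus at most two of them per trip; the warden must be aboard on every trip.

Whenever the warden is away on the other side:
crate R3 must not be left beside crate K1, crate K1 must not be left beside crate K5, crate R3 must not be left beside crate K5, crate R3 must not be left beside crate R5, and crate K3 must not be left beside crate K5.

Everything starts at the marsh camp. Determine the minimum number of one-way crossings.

Counting alone: the warden can take at most 2 across per trip to the dry ground, so moving all 5 needs at least 3 loaded trips out, with a return between consecutive ones — at least 5 crossings.
The safety rule pushes this higher. Following every safe sequence of crossings, the most of the 5 that can be at the dry ground as the punt arrives there on crossing 5 is 4 — never all 5.
So no plan with fewer than 7 crossings exists, and this one achieves 7:
1. Warden goes to the dry ground with crate K5 and crate R3.  [the marsh camp: crate K1, crate K3, crate R5 | the dry ground: crate K5, crate R3]
2. Warden goes back to the marsh camp with crate K5.  [the marsh camp: crate K1, crate K3, crate K5, crate R5 | the dry ground: crate R3]
3. Warden goes to the dry ground with crate K3 and crate K5.  [the marsh camp: crate K1, crate R5 | the dry ground: crate K3, crate K5, crate R3]
4. Warden goes back to the marsh camp with crate K5.  [the marsh camp: crate K1, crate K5, crate R5 | the dry ground: crate K3, crate R3]
5. Warden goes to the dry ground with crate K1 and crate R5.  [the marsh camp: crate K5 | the dry ground: crate K1, crate K3, crate R3, crate R5]
6. Warden goes back to the marsh camp with crate R3.  [the marsh camp: crate K5, crate R3 | the dry ground: crate K1, crate K3, crate R5]
7. Warden goes to the dry ground with crate K5 and crate R3.  [the marsh camp: — | the dry ground: crate K1, crate K3, crate K5, crate R3, crate R5]

7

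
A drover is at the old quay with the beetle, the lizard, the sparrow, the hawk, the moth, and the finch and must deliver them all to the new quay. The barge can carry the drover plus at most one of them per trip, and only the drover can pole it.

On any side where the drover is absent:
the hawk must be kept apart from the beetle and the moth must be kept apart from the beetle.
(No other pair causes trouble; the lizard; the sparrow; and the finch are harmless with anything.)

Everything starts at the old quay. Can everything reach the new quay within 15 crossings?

Yes — this plan uses 13 crossings (≤ 15):
1. Drover goes to the new quay with the beetle.
2. Drover goes back to the old quay alone.
3. Drover goes to the new quay with the lizard.
4. Drover goes back to the old quay alone.
5. Drover goes to the new quay with the sparrow.
6. Drover goes back to the old quay alone.
7. Drover goes to the new quay with the hawk.
8. Drover goes back to the old quay with the beetle.
9. Drover goes to the new quay with the moth.
10. Drover goes back to the old quay alone.
11. Drover goes to the new quay with the finch.
12. Drover goes back to the old quay alone.
13. Drover goes to the new quay with the beetle.

Yes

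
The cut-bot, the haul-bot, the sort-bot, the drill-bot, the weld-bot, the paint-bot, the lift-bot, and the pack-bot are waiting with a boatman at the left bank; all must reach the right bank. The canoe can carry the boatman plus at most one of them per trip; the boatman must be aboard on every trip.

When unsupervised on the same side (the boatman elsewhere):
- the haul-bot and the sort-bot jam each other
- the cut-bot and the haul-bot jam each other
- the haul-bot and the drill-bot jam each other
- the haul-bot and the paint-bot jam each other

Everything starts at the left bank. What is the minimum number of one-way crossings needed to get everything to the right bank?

impossible

Following every safe sequence of crossings from the start, the most of the 8 that can be at the right bank as the canoe arrives there on crossings 1, 3, 5, 7, 9 is 1, 2, 3, 4, 5 respectively; the best ever achieved is 5 of 8.
From crossing 11 on, no configuration arises that was not already reachable earlier: only 88 distinct safe configurations (who is on which side, and where the canoe is) can ever be reached, none of them has everyone across, and every continuation just revisits them. So no valid plan exists.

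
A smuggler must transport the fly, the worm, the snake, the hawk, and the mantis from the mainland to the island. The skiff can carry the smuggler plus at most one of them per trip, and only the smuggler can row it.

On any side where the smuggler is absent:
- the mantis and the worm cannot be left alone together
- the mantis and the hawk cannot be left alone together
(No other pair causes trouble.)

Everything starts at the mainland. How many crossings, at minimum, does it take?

11

Counting alone: the smuggler can take at most 1 across per trip to the island, so moving all 5 needs at least 5 loaded trips out, with a return between consecutive ones — at least 9 crossings.
The safety rule pushes this higher. Following every safe sequence of crossings, the most of the 5 that can be at the island as the skiff arrives there on crossing 9 is 4 — never all 5.
So no plan with fewer than 11 crossings exists, and this one achieves 11:
1. Smuggler goes to the island with the mantis.
2. Smuggler goes back to the mainland alone.
3. Smuggler goes to the island with the fly.
4. Smuggler goes back to the mainland alone.
5. Smuggler goes to the island with the worm.
6. Smuggler goes back to the mainland with the mantis.
7. Smuggler goes to the island with the hawk.
8. Smuggler goes back to the mainland alone.
9. Smuggler goes to the island with the snake.
10. Smuggler goes back to the mainland alone.
11. Smuggler goes to the island with the mantis.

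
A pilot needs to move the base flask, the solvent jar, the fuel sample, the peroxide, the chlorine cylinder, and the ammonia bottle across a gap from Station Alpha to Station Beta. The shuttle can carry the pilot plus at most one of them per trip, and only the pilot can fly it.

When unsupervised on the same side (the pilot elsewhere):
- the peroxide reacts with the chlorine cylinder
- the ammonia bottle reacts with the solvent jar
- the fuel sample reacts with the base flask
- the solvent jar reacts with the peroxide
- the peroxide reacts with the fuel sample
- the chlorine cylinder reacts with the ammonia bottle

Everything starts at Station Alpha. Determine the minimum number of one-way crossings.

Whatever the first load, the items left behind include a forbidden pair without the pilot. No opening move is safe, so no plan exists.

impossible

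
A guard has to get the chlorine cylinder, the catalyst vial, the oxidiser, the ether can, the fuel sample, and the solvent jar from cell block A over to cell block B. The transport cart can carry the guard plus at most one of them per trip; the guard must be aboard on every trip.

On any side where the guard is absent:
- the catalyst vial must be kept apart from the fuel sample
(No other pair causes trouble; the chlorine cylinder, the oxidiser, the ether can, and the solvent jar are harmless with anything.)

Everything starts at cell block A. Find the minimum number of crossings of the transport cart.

11

Counting alone: the guard can take at most 1 across per trip to cell block B, so moving all 6 needs at least 6 loaded trips out, with a return between consecutive ones — at least 11 crossings.
The plan below uses exactly 11 crossings, so it is optimal:
1. Guard goes to cell block B with the catalyst vial.
2. Guard goes back to cell block A alone.
3. Guard goes to cell block B with the chlorine cylinder.
4. Guard goes back to cell block A alone.
5. Guard goes to cell block B with the oxidiser.
6. Guard goes back to cell block A alone.
7. Guard goes to cell block B with the ether can.
8. Guard goes back to cell block A alone.
9. Guard goes to cell block B with the solvent jar.
10. Guard goes back to cell block A alone.
11. Guard goes to cell block B with the fuel sample.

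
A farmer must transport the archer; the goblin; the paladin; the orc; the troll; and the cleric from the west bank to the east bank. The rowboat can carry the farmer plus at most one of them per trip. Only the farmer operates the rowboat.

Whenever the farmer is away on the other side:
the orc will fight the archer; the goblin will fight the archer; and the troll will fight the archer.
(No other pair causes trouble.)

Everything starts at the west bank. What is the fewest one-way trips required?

impossible

Following every safe sequence of crossings from the start, the most of the 6 that can be at the east bank as the rowboat arrives there on crossings 1, 3, 5, 7 is 1, 2, 3, 4 respectively; the best ever achieved is 4 of 6.
From crossing 9 on, no configuration arises that was not already reachable earlier: only 36 distinct safe configurations (who is on which side, and where the rowboat is) can ever be reached, none of them has everyone across, and every continuation just revisits them. So no valid plan exists.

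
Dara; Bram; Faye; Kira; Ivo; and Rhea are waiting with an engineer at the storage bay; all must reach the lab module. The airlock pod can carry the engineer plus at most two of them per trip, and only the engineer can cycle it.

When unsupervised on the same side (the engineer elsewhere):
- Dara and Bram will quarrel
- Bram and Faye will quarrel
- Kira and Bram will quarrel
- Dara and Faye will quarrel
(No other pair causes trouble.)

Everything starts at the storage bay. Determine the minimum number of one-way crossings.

9

Counting alone: the engineer can take at most 2 across per trip to the lab module, so moving all 6 needs at least 3 loaded trips out, with a return between consecutive ones — at least 5 crossings.
The safety rule pushes this higher. Following every safe sequence of crossings, the most of the 6 that can be at the lab module as the airlock pod arrives there on crossings 5, 7 is 4, 5 respectively — never all 6.
So no plan with fewer than 9 crossings exists, and this one achieves 9:
1. Engineer goes to the lab module with Bram and Dara.  [the storage bay: Faye, Ivo, Kira, Rhea | the lab module: Bram, Dara]
2. Engineer goes back to the storage bay with Dara.  [the storage bay: Dara, Faye, Ivo, Kira, Rhea | the lab module: Bram]
3. Engineer goes to the lab module with Dara and Kira.  [the storage bay: Faye, Ivo, Rhea | the lab module: Bram, Dara, Kira]
4. Engineer goes back to the storage bay with Bram.  [the storage bay: Bram, Faye, Ivo, Rhea | the lab module: Dara, Kira]
5. Engineer goes to the lab module with Bram and Ivo.  [the storage bay: Faye, Rhea | the lab module: Bram, Dara, Ivo, Kira]
6. Engineer goes back to the storage bay with Bram.  [the storage bay: Bram, Faye, Rhea | the lab module: Dara, Ivo, Kira]
7. Engineer goes to the lab module with Bram and Rhea.  [the storage bay: Faye | the lab module: Bram, Dara, Ivo, Kira, Rhea]
8. Engineer goes back to the storage bay with Bram.  [the storage bay: Bram, Faye | the lab module: Dara, Ivo, Kira, Rhea]
9. Engineer goes to the lab module with Bram and Faye.  [the storage bay: — | the lab module: Bram, Dara, Faye, Ivo, Kira, Rhea]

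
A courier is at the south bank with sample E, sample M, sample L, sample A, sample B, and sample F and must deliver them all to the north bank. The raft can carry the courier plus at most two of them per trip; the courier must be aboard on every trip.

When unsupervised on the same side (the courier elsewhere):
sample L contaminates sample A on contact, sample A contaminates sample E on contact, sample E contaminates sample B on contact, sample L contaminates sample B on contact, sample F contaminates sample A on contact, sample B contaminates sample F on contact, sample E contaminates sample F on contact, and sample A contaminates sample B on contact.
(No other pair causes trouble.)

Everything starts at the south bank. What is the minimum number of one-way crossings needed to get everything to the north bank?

impossible

Whatever the first load, the items left behind include a forbidden pair without the courier. No opening move is safe, so no plan exists.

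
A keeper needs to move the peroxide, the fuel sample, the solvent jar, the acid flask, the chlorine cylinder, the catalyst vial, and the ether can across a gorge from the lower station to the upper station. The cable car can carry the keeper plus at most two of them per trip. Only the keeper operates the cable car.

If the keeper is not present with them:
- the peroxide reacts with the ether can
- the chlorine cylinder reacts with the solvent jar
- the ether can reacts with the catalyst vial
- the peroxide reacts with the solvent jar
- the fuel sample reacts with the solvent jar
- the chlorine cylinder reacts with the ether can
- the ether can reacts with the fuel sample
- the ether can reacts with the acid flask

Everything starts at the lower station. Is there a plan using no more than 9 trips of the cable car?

Yes

Yes — this plan uses 9 crossings (≤ 9):
1. Keeper goes to the upper station with the ether can and the solvent jar.
2. Keeper goes back to the lower station alone.
3. Keeper goes to the upper station with the fuel sample and the peroxide.
4. Keeper goes back to the lower station with the ether can and the solvent jar.
5. Keeper goes to the upper station with the chlorine cylinder and the ether can.
6. Keeper goes back to the lower station with the ether can.
7. Keeper goes to the upper station with the acid flask and the catalyst vial.
8. Keeper goes back to the lower station alone.
9. Keeper goes to the upper station with the ether can and the solvent jar.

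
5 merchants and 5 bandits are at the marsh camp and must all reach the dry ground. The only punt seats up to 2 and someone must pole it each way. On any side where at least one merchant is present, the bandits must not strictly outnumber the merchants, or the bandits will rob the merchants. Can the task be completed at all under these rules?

Following every safe sequence of crossings from the start, the most of the 10 that can be at the dry ground as the punt arrives there on crossings 1, 3, 5, 7 is 2, 3, 4, 5 respectively; the best ever achieved is 5 of 10.
From crossing 9 on, no configuration arises that was not already reachable earlier: only 13 distinct safe configurations (who is on which side, and where the punt is) can ever be reached, none of them has everyone across, and every continuation just revisits them. They are: 0 merchants + 0 bandits across (punt back at the start); 0 merchants + 1 bandit across (punt there); 0 merchants + 1 bandit across (punt back at the start); 0 merchants + 2 bandits across (punt there); 0 merchants + 2 bandits across (punt back at the start); 0 merchants + 3 bandits across (punt there); 0 merchants + 3 bandits across (punt back at the start); 0 merchants + 4 bandits across (punt there); 0 merchants + 4 bandits across (punt back at the start); 0 merchants + 5 bandits across (punt there); 1 merchant + 1 bandit across (punt there); 1 merchant + 1 bandit across (punt back at the start); 2 merchants + 2 bandits across (punt there). So no valid plan exists.

No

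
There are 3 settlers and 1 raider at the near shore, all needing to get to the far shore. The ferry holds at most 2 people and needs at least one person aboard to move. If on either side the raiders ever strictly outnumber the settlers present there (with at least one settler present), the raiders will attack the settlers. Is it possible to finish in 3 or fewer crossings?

No

Counting alone: each trip to the far shore takes at most 2 across and each return brings at least 1 back, so after t trips out (and t−1 returns) at most 2t − (t−1) of the 4 are across; that first reaches 4 at t = 3, so at least 5 crossings are needed.
Since 3 < 5, 3 crossings cannot be enough. (The shortest complete plan in fact takes 5:)
1. 1 settler and 1 raider → the far shore.  (the near shore: 2S 0R; the far shore: 1S 1R)
2. 1 raider ← the near shore.  (the near shore: 2S 1R; the far shore: 1S 0R)
3. 1 settler and 1 raider → the far shore.  (the near shore: 1S 0R; the far shore: 2S 1R)
4. 1 raider ← the near shore.  (the near shore: 1S 1R; the far shore: 2S 0R)
5. 1 settler and 1 raider → the far shore.  (the near shore: 0S 0R; the far shore: 3S 1R)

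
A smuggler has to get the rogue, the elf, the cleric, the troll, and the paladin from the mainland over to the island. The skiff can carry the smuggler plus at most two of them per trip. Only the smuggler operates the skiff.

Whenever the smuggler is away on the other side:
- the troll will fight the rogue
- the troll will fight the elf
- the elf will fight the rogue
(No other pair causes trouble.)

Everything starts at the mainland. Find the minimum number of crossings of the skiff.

7

Counting alone: the smuggler can take at most 2 across per trip to the island, so moving all 5 needs at least 3 loaded trips out, with a return between consecutive ones — at least 5 crossings.
The safety rule pushes this higher. Following every safe sequence of crossings, the most of the 5 that can be at the island as the skiff arrives there on crossing 5 is 4 — never all 5.
So no plan with fewer than 7 crossings exists, and this one achieves 7:
1. Smuggler goes to the island with the elf and the rogue.  [the mainland: the cleric, the paladin, the troll | the island: the elf, the rogue]
2. Smuggler goes back to the mainland with the rogue.  [the mainland: the cleric, the paladin, the rogue, the troll | the island: the elf]
3. Smuggler goes to the island with the cleric and the rogue.  [the mainland: the paladin, the troll | the island: the cleric, the elf, the rogue]
4. Smuggler goes back to the mainland with the rogue.  [the mainland: the paladin, the rogue, the troll | the island: the cleric, the elf]
5. Smuggler goes to the island with the paladin and the rogue.  [the mainland: the troll | the island: the cleric, the elf, the paladin, the rogue]
6. Smuggler goes back to the mainland with the rogue.  [the mainland: the rogue, the troll | the island: the cleric, the elf, the paladin]
7. Smuggler goes to the island with the rogue and the troll.  [the mainland: — | the island: the cleric, the elf, the paladin, the rogue, the troll]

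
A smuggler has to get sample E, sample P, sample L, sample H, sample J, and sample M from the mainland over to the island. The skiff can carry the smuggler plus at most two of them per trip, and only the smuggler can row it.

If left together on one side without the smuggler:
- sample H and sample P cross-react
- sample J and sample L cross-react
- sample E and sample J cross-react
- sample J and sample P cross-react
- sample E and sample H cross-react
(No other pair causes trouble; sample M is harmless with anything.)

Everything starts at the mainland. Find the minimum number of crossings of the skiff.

Counting alone: the smuggler can take at most 2 across per trip to the island, so moving all 6 needs at least 3 loaded trips out, with a return between consecutive ones — at least 5 crossings.
The safety rule pushes this higher. Following every safe sequence of crossings, the most of the 6 that can be at the island as the skiff arrives there on crossing 5 is 5 — never all 6.
So no plan with fewer than 7 crossings exists, and this one achieves 7:
1. Smuggler goes to the island with sample H and sample J.
2. Smuggler goes back to the mainland alone.
3. Smuggler goes to the island with sample E and sample P.
4. Smuggler goes back to the mainland with sample H and sample J.
5. Smuggler goes to the island with sample L and sample M.
6. Smuggler goes back to the mainland alone.
7. Smuggler goes to the island with sample H and sample J.

7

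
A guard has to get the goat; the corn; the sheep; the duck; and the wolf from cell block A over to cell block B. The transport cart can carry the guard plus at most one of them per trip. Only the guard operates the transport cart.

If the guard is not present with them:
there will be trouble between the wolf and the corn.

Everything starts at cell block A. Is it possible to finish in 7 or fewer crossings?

Counting alone: the guard can take at most 1 across per trip to cell block B, so moving all 5 needs at least 5 loaded trips out, with a return between consecutive ones — at least 9 crossings.
Since 7 < 9, 7 crossings cannot be enough. (The shortest complete plan in fact takes 9:)
1. Guard goes to cell block B with the corn.
2. Guard goes back to cell block A alone.
3. Guard goes to cell block B with the goat.
4. Guard goes back to cell block A alone.
5. Guard goes to cell block B with the sheep.
6. Guard goes back to cell block A alone.
7. Guard goes to cell block B with the duck.
8. Guard goes back to cell block A alone.
9. Guard goes to cell block B with the wolf.

No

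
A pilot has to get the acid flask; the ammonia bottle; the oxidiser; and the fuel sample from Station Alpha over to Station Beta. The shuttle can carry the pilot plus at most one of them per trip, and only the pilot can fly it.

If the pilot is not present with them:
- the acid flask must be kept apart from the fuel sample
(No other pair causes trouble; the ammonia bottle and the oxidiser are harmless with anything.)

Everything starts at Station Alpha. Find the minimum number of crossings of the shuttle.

Counting alone: the pilot can take at most 1 across per trip to Station Beta, so moving all 4 needs at least 4 loaded trips out, with a return between consecutive ones — at least 7 crossings.
The plan below uses exactly 7 crossings, so it is optimal:
1. Pilot goes to Station Beta with the acid flask.
2. Pilot goes back to Station Alpha alone.
3. Pilot goes to Station Beta with the ammonia bottle.
4. Pilot goes back to Station Alpha alone.
5. Pilot goes to Station Beta with the oxidiser.
6. Pilot goes back to Station Alpha alone.
7. Pilot goes to Station Beta with the fuel sample.

7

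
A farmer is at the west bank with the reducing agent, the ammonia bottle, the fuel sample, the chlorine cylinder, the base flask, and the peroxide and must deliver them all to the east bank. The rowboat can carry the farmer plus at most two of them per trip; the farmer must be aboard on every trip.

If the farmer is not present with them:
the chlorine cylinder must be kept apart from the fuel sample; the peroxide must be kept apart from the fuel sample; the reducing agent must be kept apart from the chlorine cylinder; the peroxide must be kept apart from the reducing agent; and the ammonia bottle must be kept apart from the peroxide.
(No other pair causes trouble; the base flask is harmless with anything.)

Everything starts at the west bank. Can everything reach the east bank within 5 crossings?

No

Counting alone: the farmer can take at most 2 across per trip to the east bank, so moving all 6 needs at least 3 loaded trips out, with a return between consecutive ones — at least 5 crossings.
The safety rule pushes this higher. Following every safe sequence of crossings, the most of the 6 that can be at the east bank as the rowboat arrives there on crossing 5 is 5 — never all 6.
So the move cannot be finished within 5 crossings. (The shortest complete plan takes 7:)
1. Farmer goes to the east bank with the chlorine cylinder and the peroxide.
2. Farmer goes back to the west bank alone.
3. Farmer goes to the east bank with the ammonia bottle and the reducing agent.
4. Farmer goes back to the west bank with the chlorine cylinder and the peroxide.
5. Farmer goes to the east bank with the base flask and the fuel sample.
6. Farmer goes back to the west bank alone.
7. Farmer goes to the east bank with the chlorine cylinder and the peroxide.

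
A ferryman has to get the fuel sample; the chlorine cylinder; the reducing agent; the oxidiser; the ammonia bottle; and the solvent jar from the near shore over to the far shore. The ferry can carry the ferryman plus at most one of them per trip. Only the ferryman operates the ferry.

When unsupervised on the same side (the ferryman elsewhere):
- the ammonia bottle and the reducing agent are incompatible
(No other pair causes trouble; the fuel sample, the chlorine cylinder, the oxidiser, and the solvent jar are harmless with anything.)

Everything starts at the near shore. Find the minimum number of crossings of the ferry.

Counting alone: the ferryman can take at most 1 across per trip to the far shore, so moving all 6 needs at least 6 loaded trips out, with a return between consecutive ones — at least 11 crossings.
The plan below uses exactly 11 crossings, so it is optimal:
1. Ferryman goes to the far shore with the reducing agent.
2. Ferryman goes back to the near shore alone.
3. Ferryman goes to the far shore with the fuel sample.
4. Ferryman goes back to the near shore alone.
5. Ferryman goes to the far shore with the chlorine cylinder.
6. Ferryman goes back to the near shore alone.
7. Ferryman goes to the far shore with the oxidiser.
8. Ferryman goes back to the near shore alone.
9. Ferryman goes to the far shore with the solvent jar.
10. Ferryman goes back to the near shore alone.
11. Ferryman goes to the far shore with the ammonia bottle.

11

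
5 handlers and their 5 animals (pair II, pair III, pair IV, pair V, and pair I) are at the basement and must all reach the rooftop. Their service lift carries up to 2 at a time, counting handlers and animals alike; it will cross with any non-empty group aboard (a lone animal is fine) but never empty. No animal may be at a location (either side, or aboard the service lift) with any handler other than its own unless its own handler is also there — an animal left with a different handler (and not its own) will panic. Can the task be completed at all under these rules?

Following every safe sequence of crossings from the start, the most of the 10 that can be at the rooftop as the service lift arrives there on crossings 1, 3, 5, 7 is 2, 3, 4, 5 respectively; the best ever achieved is 5 of 10.
From crossing 9 on, no configuration arises that was not already reachable earlier: only 82 distinct safe configurations (who is on which side, and where the service lift is) can ever be reached, none of them has everyone across, and every continuation just revisits them. So no valid plan exists.

No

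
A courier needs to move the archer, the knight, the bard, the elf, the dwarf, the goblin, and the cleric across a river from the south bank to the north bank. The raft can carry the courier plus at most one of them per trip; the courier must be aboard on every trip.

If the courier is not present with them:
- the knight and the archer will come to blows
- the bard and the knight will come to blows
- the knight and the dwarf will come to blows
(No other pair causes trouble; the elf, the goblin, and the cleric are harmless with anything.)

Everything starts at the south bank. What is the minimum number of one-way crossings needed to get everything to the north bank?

impossible

Following every safe sequence of crossings from the start, the most of the 7 that can be at the north bank as the raft arrives there on crossings 1, 3, 5, 7, 9 is 1, 2, 3, 4, 5 respectively; the best ever achieved is 5 of 7.
From crossing 11 on, no configuration arises that was not already reachable earlier: only 72 distinct safe configurations (who is on which side, and where the raft is) can ever be reached, none of them has everyone across, and every continuation just revisits them. So no valid plan exists.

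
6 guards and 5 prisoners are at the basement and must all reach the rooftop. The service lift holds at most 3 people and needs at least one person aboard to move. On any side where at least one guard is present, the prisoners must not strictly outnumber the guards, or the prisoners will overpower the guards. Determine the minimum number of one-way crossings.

9

Counting alone: each trip to the rooftop takes at most 3 across and each return brings at least 1 back, so after t trips out (and t−1 returns) at most 3t − (t−1) of the 11 are across; that first reaches 11 at t = 5, so at least 9 crossings are needed.
The plan below uses exactly 9 crossings, so it is optimal:
1. 3 prisoners → the rooftop.  (the basement: 6G 2P; the rooftop: 0G 3P)
2. 1 prisoner ← the basement.  (the basement: 6G 3P; the rooftop: 0G 2P)
3. 3 guards → the rooftop.  (the basement: 3G 3P; the rooftop: 3G 2P)
4. 1 guard ← the basement.  (the basement: 4G 3P; the rooftop: 2G 2P)
5. 2 guards and 1 prisoner → the rooftop.  (the basement: 2G 2P; the rooftop: 4G 3P)
6. 1 guard ← the basement.  (the basement: 3G 2P; the rooftop: 3G 3P)
7. 2 guards and 1 prisoner → the rooftop.  (the basement: 1G 1P; the rooftop: 5G 4P)
8. 1 guard ← the basement.  (the basement: 2G 1P; the rooftop: 4G 4P)
9. 2 guards and 1 prisoner → the rooftop.  (the basement: 0G 0P; the rooftop: 6G 5P)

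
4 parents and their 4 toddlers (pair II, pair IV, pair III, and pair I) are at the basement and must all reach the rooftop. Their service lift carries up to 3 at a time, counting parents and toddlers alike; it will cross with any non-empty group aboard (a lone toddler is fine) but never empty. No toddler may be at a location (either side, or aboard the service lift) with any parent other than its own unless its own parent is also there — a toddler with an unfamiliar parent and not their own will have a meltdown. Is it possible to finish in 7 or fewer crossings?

No

Counting alone: each trip to the rooftop takes at most 3 across and each return brings at least 1 back, so after t trips out (and t−1 returns) at most 3t − (t−1) of the 8 are across; that first reaches 8 at t = 4, so at least 7 crossings are needed.
The safety rule pushes this higher. Following every safe sequence of crossings, the most of the 8 that can be at the rooftop as the service lift arrives there on crossing 7 is 7 — never all 8.
So the move cannot be finished within 7 crossings. (The shortest complete plan takes 9:)
1. parent II and toddler II cross → the rooftop.
2. parent II crosses ← the basement.
3. parent II, parent IV, and toddler IV cross → the rooftop.
4. parent II and toddler II cross ← the basement.
5. parent I, parent II, and parent III cross → the rooftop.
6. toddler IV crosses ← the basement.
7. toddler II and toddler IV cross → the rooftop.
8. toddler II crosses ← the basement.
9. toddler I, toddler II, and toddler III cross → the rooftop.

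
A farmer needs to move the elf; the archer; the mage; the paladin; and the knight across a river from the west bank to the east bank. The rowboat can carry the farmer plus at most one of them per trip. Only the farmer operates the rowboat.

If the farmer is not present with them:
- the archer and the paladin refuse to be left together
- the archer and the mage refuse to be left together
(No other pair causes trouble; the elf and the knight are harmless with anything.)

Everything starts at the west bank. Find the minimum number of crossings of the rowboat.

11

Counting alone: the farmer can take at most 1 across per trip to the east bank, so moving all 5 needs at least 5 loaded trips out, with a return between consecutive ones — at least 9 crossings.
The safety rule pushes this higher. Following every safe sequence of crossings, the most of the 5 that can be at the east bank as the rowboat arrives there on crossing 9 is 4 — never all 5.
So no plan with fewer than 11 crossings exists, and this one achieves 11:
1. Farmer goes to the east bank with the archer.
2. Farmer goes back to the west bank alone.
3. Farmer goes to the east bank with the elf.
4. Farmer goes back to the west bank alone.
5. Farmer goes to the east bank with the mage.
6. Farmer goes back to the west bank with the archer.
7. Farmer goes to the east bank with the paladin.
8. Farmer goes back to the west bank alone.
9. Farmer goes to the east bank with the knight.
10. Farmer goes back to the west bank alone.
11. Farmer goes to the east bank with the archer.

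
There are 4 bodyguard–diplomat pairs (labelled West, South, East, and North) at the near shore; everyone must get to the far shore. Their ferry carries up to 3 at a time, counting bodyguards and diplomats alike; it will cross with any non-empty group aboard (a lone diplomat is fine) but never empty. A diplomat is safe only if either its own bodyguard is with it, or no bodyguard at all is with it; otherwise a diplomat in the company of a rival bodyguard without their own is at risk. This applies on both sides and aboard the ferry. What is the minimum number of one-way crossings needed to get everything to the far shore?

Counting alone: each trip to the far shore takes at most 3 across and each return brings at least 1 back, so after t trips out (and t−1 returns) at most 3t − (t−1) of the 8 are across; that first reaches 8 at t = 4, so at least 7 crossings are needed.
The safety rule pushes this higher. Following every safe sequence of crossings, the most of the 8 that can be at the far shore as the ferry arrives there on crossing 7 is 7 — never all 8.
So no plan with fewer than 9 crossings exists, and this one achieves 9:
1. bodyguard West and diplomat West cross → the far shore.
2. bodyguard West crosses ← the near shore.
3. bodyguard South, bodyguard West, and diplomat South cross → the far shore.
4. bodyguard West and diplomat West cross ← the near shore.
5. bodyguard East, bodyguard North, and bodyguard West cross → the far shore.
6. diplomat South crosses ← the near shore.
7. diplomat South and diplomat West cross → the far shore.
8. diplomat West crosses ← the near shore.
9. diplomat East, diplomat North, and diplomat West cross → the far shore.

9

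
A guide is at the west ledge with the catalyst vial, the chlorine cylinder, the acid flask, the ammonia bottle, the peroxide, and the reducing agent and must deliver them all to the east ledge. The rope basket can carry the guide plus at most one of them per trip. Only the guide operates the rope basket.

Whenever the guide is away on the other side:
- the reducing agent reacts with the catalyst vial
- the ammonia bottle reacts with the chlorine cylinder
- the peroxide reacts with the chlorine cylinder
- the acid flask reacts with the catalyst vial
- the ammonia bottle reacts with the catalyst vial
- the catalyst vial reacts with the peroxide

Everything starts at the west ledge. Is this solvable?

Whatever the first load, the items left behind include a forbidden pair without the guide. No opening move is safe, so no plan exists.

No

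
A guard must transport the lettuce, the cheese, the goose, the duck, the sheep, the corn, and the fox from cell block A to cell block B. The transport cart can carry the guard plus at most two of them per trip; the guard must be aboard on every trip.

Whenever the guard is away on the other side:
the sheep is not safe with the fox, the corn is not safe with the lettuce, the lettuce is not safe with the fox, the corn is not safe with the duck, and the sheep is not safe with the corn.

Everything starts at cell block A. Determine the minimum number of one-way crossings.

9

Counting alone: the guard can take at most 2 across per trip to cell block B, so moving all 7 needs at least 4 loaded trips out, with a return between consecutive ones — at least 7 crossings.
The safety rule pushes this higher. Following every safe sequence of crossings, the most of the 7 that can be at cell block B as the transport cart arrives there on crossing 7 is 6 — never all 7.
So no plan with fewer than 9 crossings exists, and this one achieves 9:
1. Guard goes to cell block B with the corn and the fox.
2. Guard goes back to cell block A alone.
3. Guard goes to cell block B with the lettuce.
4. Guard goes back to cell block A with the corn and the fox.
5. Guard goes to cell block B with the duck and the sheep.
6. Guard goes back to cell block A alone.
7. Guard goes to cell block B with the cheese and the goose.
8. Guard goes back to cell block A alone.
9. Guard goes to cell block B with the corn and the fox.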